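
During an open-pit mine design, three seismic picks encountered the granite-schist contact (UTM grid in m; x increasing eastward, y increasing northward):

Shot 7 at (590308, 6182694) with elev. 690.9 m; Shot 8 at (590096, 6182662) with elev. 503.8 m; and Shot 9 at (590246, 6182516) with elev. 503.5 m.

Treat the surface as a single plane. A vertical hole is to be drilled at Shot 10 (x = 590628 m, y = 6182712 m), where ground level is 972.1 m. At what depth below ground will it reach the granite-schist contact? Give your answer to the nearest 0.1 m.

22.6 m

Two edge vectors: Shot 7→Shot 8 = (-212, -32, -187.1), Shot 7→Shot 9 = (-62, -178, -187.4).
Normal n = (Shot 7→Shot 8) × (Shot 7→Shot 9) = (-27307, -28128.6, 35752).
So ∂z/∂x = −n_x/n_z = 0.763789438 and ∂z/∂y = −n_y/n_z = 0.786769971.
Intercept c from Shot 7: 690.9 − 450871.02 − 4864357.98 = −5314538.09.
At (590628, 6182712): z_contact = 451115.43 + 4864372.14 − 5314538.09 = 949.47 m.
Depth below ground = 972.1 − 949.47 = 22.6 m.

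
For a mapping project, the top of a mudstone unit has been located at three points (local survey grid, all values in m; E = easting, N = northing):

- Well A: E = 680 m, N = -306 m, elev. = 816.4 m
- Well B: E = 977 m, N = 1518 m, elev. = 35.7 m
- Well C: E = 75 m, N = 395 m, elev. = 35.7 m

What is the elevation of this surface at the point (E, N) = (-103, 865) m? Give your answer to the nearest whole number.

-336 m

Let the plane be z = a·E + b·N + c.
Well B−Well A: 297a + 1824b = −780.7;  Well C−Well A: −605a + 701b = −780.7.
Solving gives a = 0.66838, b = −0.53685.
Then c = 816.4 − a·680 − b·-306 = 197.63.
At (-103, 865): z = −68.8 − 464.4 + 197.63 = -335.6 m.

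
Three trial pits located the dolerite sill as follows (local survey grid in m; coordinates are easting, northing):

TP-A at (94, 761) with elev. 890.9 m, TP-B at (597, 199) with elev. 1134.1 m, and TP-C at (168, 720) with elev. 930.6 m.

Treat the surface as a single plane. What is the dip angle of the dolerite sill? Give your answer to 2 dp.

Let the plane be z = a·easting + b·northing + c.
TP-B−TP-A: 503a − 562b = 243.2;  TP-C−TP-A: 74a − 41b = 39.7.
Solving gives a = 0.58861, b = 0.09408.
Gradient magnitude |∇z| = √(a² + b²) = √(0.34646 + 0.00885) = 0.59608.
True dip = arctan(0.59608) = 30.80°, dipping toward W (azimuth ≈ 261°).

30.80°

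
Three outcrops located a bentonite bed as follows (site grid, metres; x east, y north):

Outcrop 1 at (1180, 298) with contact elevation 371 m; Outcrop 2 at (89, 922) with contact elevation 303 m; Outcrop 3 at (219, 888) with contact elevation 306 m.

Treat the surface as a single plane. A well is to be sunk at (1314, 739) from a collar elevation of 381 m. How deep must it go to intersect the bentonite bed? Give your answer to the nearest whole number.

67 m

Let the plane be z = a·x + b·y + c.
Outcrop 2−Outcrop 1: −1091a + 624b = −68;  Outcrop 3−Outcrop 1: −961a + 590b = −65.
Solving gives a = −0.00999, b = −0.12645.
Then c = 371 − a·1180 − b·298 = 420.47.
At (1314, 739): z_contact = −13.1 − 93.4 + 420.47 = 313.9 m.
Depth below ground = 381 − 313.9 = 67 m.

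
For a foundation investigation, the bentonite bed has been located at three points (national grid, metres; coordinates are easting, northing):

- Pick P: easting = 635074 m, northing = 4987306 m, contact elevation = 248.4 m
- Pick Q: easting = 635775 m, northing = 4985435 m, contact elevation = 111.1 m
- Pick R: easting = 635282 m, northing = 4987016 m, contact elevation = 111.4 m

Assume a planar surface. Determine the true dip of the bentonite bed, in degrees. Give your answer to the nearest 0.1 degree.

50.7°

Let the plane be z = a·easting + b·northing + c.
Pick Q−Pick P: 701a − 1871b = −137.3;  Pick R−Pick P: 208a − 290b = −137.
Solving gives a = −1.16480, b = −0.36303.
Gradient magnitude |∇z| = √(a² + b²) = √(1.35675 + 0.13179) = 1.22006.
True dip = arctan(1.22006) = 50.7°, dipping toward ENE (azimuth ≈ 073°).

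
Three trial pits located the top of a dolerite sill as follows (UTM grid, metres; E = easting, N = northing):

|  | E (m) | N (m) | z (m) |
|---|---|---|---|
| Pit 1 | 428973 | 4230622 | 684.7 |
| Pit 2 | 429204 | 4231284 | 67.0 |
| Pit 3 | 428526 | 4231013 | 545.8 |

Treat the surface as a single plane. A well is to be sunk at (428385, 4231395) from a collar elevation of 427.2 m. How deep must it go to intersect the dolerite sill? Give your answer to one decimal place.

Let the plane be z = a·E + b·N + c.
Pit 2−Pit 1: 231a + 662b = −617.7;  Pit 3−Pit 1: −447a + 391b = −138.9.
Solving gives a = −0.387248437, b = −0.797954095.
Then c = 684.7 − a·428973 − b·4230622 = 3542645.97.
At (428385, 4231395): z_contact = −165891.42 − 3376458.97 + 3542645.97 = 295.58 m.
Depth below ground = 427.2 − 295.58 = 131.6 m.

131.6 m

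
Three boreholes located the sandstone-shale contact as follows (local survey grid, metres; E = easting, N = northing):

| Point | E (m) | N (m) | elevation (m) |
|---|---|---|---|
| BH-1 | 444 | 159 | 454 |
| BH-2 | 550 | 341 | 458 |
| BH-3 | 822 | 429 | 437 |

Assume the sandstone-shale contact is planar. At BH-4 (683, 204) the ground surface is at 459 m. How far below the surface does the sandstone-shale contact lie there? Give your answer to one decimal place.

Two edge vectors: BH-1→BH-2 = (106, 182, 4), BH-1→BH-3 = (378, 270, -17).
Normal n = (BH-1→BH-2) × (BH-1→BH-3) = (-4174, 3314, -40176).
So ∂z/∂E = −n_x/n_z = −0.10389 and ∂z/∂N = −n_y/n_z = 0.08249.
Intercept c from BH-1: 454 + 46.13 − 13.12 = 487.01.
At (683, 204): z_contact = −70.96 + 16.83 + 487.01 = 432.88 m.
Depth below ground = 459 − 432.88 = 26.1 m.

26.1 m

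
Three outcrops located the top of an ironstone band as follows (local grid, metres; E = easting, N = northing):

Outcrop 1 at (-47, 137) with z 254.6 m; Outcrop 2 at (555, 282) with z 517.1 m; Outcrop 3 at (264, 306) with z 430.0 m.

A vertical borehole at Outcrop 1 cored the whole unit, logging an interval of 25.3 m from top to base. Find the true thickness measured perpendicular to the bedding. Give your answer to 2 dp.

22.27 m

Let the plane be z = a·E + b·N + c.
Outcrop 2−Outcrop 1: 602a + 145b = 262.5;  Outcrop 3−Outcrop 1: 311a + 169b = 175.4.
Solving gives a = 0.33419, b = 0.42288.
|∇z| = √(a²+b²) = 0.53899, so dip δ = arctan(0.53899) = 28.32°.
True thickness = vertical thickness × cos δ = 25.3 × cos 28.32° = 22.27 m.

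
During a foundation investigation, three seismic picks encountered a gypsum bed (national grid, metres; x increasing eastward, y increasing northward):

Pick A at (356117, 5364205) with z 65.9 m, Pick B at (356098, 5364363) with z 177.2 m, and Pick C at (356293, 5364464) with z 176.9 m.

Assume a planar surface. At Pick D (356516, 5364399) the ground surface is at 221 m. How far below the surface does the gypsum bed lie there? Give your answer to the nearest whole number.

164 m

Let the plane be z = a·x + b·y + c.
Pick B−Pick A: −19a + 158b = 111.3;  Pick C−Pick A: 176a + 259b = 111.
Solving gives a = −0.34491430, b = 0.66295334.
Then c = 65.9 − a·356117 − b·5364205 = −3433321.90.
At (356516, 5364399): z_contact = −122967.5 + 3556346.3 − 3433321.90 = 56.9 m.
Depth below ground = 221 − 56.9 = 164 m.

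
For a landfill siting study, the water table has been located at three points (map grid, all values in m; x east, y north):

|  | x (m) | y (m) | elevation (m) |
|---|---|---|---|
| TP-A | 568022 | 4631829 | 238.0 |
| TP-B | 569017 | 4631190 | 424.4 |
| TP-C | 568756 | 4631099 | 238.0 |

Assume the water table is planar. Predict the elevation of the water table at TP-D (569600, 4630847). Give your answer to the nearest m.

Two edge vectors: TP-A→TP-B = (995, -639, 186.4), TP-A→TP-C = (734, -730, 0).
Normal n = (TP-A→TP-B) × (TP-A→TP-C) = (136072, 136817.6, -257324).
So ∂z/∂x = −n_x/n_z = 0.52879638 and ∂z/∂y = −n_y/n_z = 0.53169390.
Intercept c from TP-A: 238 − 300367.98 − 2462715.20 = −2762845.18.
At (569600, 4630847): z = 301202.4 + 2462193.1 − 2762845.18 = 550.3 m.

550 m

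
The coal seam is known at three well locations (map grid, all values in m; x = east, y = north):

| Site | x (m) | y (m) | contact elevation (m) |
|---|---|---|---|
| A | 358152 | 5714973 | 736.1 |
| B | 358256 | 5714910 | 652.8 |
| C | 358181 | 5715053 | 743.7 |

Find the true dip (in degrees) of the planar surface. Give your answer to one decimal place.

Two edge vectors: A→B = (104, -63, -83.3), A→C = (29, 80, 7.6).
Normal n = (A→B) × (A→C) = (6185.2, -3206.1, 10147).
So ∂z/∂x = −n_x/n_z = −0.60956 and ∂z/∂y = −n_y/n_z = 0.31597.
Gradient magnitude |∇z| = √(a² + b²) = √(0.37156 + 0.09983) = 0.68658.
True dip = arctan(0.68658) = 34.5°, dipping toward ESE (azimuth ≈ 117°).

34.5°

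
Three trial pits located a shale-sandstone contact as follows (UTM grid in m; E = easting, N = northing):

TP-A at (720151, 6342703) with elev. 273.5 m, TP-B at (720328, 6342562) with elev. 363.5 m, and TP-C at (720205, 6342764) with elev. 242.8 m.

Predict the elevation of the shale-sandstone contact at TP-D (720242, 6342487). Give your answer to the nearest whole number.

400 m

Let the plane be z = a·E + b·N + c.
TP-B−TP-A: 177a − 141b = 90;  TP-C−TP-A: 54a + 61b = −30.7.
Solving gives a = 0.06307642, b = −0.55911683.
Then c = 273.5 − a·720151 − b·6342703 = 3501160.96.
At (720242, 6342487): z = 45430.3 − 3546191.2 + 3501160.96 = 400.0 m.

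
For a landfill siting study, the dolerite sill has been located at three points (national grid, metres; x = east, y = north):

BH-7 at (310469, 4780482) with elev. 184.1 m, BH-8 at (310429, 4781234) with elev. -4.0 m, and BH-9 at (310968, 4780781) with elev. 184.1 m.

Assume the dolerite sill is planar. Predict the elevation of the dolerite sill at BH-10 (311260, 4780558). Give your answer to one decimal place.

Let the plane be z = a·x + b·y + c.
BH-8−BH-7: −40a + 752b = −188.1;  BH-9−BH-7: 499a + 299b = 0.
Solving gives a = 0.145249840, b = −0.242406923.
Then c = 184.1 − a·310469 − b·4780482 = 1113910.46.
At (311260, 4780558): z = 45210.5 − 1158840.4 + 1113910.46 = 280.6 m.

280.6 m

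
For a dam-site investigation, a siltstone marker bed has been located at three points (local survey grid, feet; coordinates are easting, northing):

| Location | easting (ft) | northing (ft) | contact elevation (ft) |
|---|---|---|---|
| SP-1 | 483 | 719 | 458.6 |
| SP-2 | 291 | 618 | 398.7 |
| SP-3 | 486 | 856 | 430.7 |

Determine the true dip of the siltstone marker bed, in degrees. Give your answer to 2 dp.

Let the plane be z = a·easting + b·northing + c.
SP-2−SP-1: −192a − 101b = −59.9;  SP-3−SP-1: 3a + 137b = −27.9.
Solving gives a = 0.42399, b = −0.21293.
Gradient magnitude |∇z| = √(a² + b²) = √(0.17977 + 0.04534) = 0.47446.
True dip = arctan(0.47446) = 25.38°, dipping toward WNW (azimuth ≈ 297°).

25.38°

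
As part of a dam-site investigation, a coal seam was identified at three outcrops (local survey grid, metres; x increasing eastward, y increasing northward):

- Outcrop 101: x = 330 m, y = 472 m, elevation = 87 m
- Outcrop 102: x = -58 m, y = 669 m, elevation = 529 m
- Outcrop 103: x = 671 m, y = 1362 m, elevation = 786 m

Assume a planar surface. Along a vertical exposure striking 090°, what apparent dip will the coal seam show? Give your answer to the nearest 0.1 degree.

31.8°

Two edge vectors: Outcrop 101→Outcrop 102 = (-388, 197, 442), Outcrop 101→Outcrop 103 = (341, 890, 699).
Normal n = (Outcrop 101→Outcrop 102) × (Outcrop 101→Outcrop 103) = (-255677, 421934, -412497).
So ∂z/∂x = −n_x/n_z = −0.61983 and ∂z/∂y = −n_y/n_z = 1.02288.
Unit vector along 090° is (sin 90°, cos 90°) = (1.0000, 0.0000).
Slope in that direction = a·(1.0000) + b·(0.0000) = −0.61983.
Apparent dip = arctan|0.61983| = 31.8° (true dip is 50.1°, so apparent ≤ true as expected).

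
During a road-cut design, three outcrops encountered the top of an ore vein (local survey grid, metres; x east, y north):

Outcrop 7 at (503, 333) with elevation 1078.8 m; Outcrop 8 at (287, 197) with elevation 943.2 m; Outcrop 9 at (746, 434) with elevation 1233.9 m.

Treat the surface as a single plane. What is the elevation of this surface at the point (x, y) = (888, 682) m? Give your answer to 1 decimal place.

Let the plane be z = a·x + b·y + c.
Outcrop 8−Outcrop 7: −216a − 136b = −135.6;  Outcrop 9−Outcrop 7: 243a + 101b = 155.1.
Solving gives a = 0.65865, b = −0.04904.
Then c = 1078.8 − a·503 − b·333 = 763.83.
At (888, 682): z = 584.9 − 33.4 + 763.83 = 1315.3 m.

1315.3 m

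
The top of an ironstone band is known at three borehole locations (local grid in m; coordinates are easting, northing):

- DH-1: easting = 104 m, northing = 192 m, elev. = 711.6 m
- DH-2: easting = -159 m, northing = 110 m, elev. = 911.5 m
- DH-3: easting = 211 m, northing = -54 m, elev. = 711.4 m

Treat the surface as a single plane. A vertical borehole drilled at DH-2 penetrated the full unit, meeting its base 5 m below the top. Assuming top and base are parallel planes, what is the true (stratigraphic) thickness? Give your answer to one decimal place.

4.0 m

Two edge vectors: DH-1→DH-2 = (-263, -82, 199.9), DH-1→DH-3 = (107, -246, -0.2).
Normal n = (DH-1→DH-2) × (DH-1→DH-3) = (49191.8, 21336.7, 73472).
So ∂z/∂easting = −n_x/n_z = −0.66953 and ∂z/∂northing = −n_y/n_z = −0.29041.
|∇z| = √(a²+b²) = 0.72980, so dip δ = arctan(0.72980) = 36.12°.
True thickness = vertical thickness × cos δ = 5 × cos 36.12° = 4.0 m.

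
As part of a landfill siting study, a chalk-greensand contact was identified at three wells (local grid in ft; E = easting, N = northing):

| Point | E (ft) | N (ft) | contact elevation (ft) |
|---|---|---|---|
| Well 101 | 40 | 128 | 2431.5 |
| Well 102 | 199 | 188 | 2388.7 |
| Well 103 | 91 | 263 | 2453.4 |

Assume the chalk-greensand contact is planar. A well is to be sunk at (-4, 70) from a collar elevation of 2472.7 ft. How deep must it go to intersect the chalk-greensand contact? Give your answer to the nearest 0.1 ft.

Two edge vectors: Well 101→Well 102 = (159, 60, -42.8), Well 101→Well 103 = (51, 135, 21.9).
Normal n = (Well 101→Well 102) × (Well 101→Well 103) = (7092, -5664.9, 18405).
So ∂z/∂E = −n_x/n_z = −0.38533 and ∂z/∂N = −n_y/n_z = 0.30779.
Intercept c from Well 101: 2431.5 + 15.41 − 39.40 = 2407.52.
At (-4, 70): z_contact = 1.54 + 21.55 + 2407.52 = 2430.60 ft.
Depth below ground = 2472.7 − 2430.60 = 42.1 ft.

42.1 ft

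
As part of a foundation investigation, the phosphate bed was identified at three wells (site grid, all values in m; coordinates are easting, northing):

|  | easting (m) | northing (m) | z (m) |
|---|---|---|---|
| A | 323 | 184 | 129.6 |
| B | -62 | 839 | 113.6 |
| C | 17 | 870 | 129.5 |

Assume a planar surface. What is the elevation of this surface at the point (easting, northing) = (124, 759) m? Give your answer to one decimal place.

139.4 m

Two edge vectors: A→B = (-385, 655, -16), A→C = (-306, 686, -0.1).
Normal n = (A→B) × (A→C) = (10910.5, 4857.5, -63680).
So ∂z/∂easting = −n_x/n_z = 0.17133 and ∂z/∂northing = −n_y/n_z = 0.07628.
Intercept c from A: 129.6 − 55.34 − 14.04 = 60.22.
At (124, 759): z = 21.2 + 57.9 + 60.22 = 139.4 m.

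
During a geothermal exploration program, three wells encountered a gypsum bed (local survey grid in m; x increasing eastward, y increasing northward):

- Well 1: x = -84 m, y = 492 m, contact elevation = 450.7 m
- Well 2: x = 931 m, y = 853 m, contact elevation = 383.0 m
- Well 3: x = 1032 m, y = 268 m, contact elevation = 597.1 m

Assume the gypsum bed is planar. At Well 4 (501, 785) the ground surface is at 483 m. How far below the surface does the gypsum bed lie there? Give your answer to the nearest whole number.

102 m

Let the plane be z = a·x + b·y + c.
Well 2−Well 1: 1015a + 361b = −67.7;  Well 3−Well 1: 1116a − 224b = 146.4.
Solving gives a = 0.05980, b = −0.35566.
Then c = 450.7 − a·-84 − b·492 = 630.71.
At (501, 785): z_contact = 30.0 − 279.2 + 630.71 = 381.5 m.
Depth below ground = 483 − 381.5 = 102 m.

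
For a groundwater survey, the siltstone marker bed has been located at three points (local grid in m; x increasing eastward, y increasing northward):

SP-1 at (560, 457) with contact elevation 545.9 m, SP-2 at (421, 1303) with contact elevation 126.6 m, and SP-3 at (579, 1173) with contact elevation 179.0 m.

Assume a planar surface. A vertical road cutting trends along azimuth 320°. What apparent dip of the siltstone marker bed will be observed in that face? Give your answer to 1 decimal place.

Two edge vectors: SP-1→SP-2 = (-139, 846, -419.3), SP-1→SP-3 = (19, 716, -366.9).
Normal n = (SP-1→SP-2) × (SP-1→SP-3) = (-10178.6, -58965.8, -115598).
So ∂z/∂x = −n_x/n_z = −0.08805 and ∂z/∂y = −n_y/n_z = −0.51009.
Unit vector along 320° is (sin 320°, cos 320°) = (-0.6428, 0.7660).
Slope in that direction = a·(-0.6428) + b·(0.7660) = −0.33416.
Apparent dip = arctan|0.33416| = 18.5° (true dip is 27.4°, so apparent ≤ true as expected).

18.5°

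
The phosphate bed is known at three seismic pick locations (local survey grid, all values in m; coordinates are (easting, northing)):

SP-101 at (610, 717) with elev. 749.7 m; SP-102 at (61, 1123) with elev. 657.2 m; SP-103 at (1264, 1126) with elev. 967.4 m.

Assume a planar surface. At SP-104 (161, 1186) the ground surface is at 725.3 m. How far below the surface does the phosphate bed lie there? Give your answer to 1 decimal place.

Let the plane be z = a·E + b·N + c.
SP-102−SP-101: −549a + 406b = −92.5;  SP-103−SP-101: 654a + 409b = 217.7.
Solving gives a = 0.257555, b = 0.120438.
Then c = 749.7 − a·610 − b·717 = 506.24.
At (161, 1186): z_contact = 41.47 + 142.84 + 506.24 = 690.54 m.
Depth below ground = 725.3 − 690.54 = 34.8 m.

34.8 m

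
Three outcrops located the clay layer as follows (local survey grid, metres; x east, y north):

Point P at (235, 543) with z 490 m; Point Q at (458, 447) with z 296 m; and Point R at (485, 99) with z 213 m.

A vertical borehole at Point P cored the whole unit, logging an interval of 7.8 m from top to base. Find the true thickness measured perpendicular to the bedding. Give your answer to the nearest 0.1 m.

Two edge vectors: Point P→Point Q = (223, -96, -194), Point P→Point R = (250, -444, -277).
Normal n = (Point P→Point Q) × (Point P→Point R) = (-59544, 13271, -75012).
So ∂z/∂x = −n_x/n_z = −0.79379 and ∂z/∂y = −n_y/n_z = 0.17692.
|∇z| = √(a²+b²) = 0.81327, so dip δ = arctan(0.81327) = 39.12°.
True thickness = vertical thickness × cos δ = 7.8 × cos 39.12° = 6.1 m.

6.1 m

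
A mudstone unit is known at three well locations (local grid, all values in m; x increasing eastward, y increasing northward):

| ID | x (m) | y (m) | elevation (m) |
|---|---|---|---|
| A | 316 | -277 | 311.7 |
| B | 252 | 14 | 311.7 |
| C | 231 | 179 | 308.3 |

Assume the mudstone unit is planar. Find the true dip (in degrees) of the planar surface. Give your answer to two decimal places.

12.83°

Two edge vectors: A→B = (-64, 291, 0), A→C = (-85, 456, -3.4).
Normal n = (A→B) × (A→C) = (-989.4, -217.6, -4449).
So ∂z/∂x = −n_x/n_z = −0.22239 and ∂z/∂y = −n_y/n_z = −0.04891.
Gradient magnitude |∇z| = √(a² + b²) = √(0.04946 + 0.00239) = 0.22770.
True dip = arctan(0.22770) = 12.83°, dipping toward ENE (azimuth ≈ 078°).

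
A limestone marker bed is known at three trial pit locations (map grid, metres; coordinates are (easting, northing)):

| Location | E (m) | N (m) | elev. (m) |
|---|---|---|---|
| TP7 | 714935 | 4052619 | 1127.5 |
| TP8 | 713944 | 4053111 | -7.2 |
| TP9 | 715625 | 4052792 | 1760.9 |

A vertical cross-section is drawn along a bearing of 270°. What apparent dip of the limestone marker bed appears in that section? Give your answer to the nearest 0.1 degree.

Two edge vectors: TP7→TP8 = (-991, 492, -1134.7), TP7→TP9 = (690, 173, 633.4).
Normal n = (TP7→TP8) × (TP7→TP9) = (507935.9, -155243.6, -510923).
So ∂z/∂E = −n_x/n_z = 0.99415 and ∂z/∂N = −n_y/n_z = −0.30385.
Unit vector along 270° is (sin 270°, cos 270°) = (-1.0000, -0.0000).
Slope in that direction = a·(-1.0000) + b·(-0.0000) = −0.99415.
Apparent dip = arctan|0.99415| = 44.8° (true dip is 46.1°, so apparent ≤ true as expected).

44.8°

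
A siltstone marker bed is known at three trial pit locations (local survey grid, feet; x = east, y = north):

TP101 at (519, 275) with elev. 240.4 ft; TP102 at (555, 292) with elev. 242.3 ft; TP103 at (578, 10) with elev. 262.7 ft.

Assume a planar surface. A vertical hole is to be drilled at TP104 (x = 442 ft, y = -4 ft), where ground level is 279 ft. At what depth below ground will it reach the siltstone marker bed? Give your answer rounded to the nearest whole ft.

Two edge vectors: TP101→TP102 = (36, 17, 1.9), TP101→TP103 = (59, -265, 22.3).
Normal n = (TP101→TP102) × (TP101→TP103) = (882.6, -690.7, -10543).
So ∂z/∂x = −n_x/n_z = 0.08371 and ∂z/∂y = −n_y/n_z = −0.06551.
Intercept c from TP101: 240.4 − 43.45 + 18.02 = 214.97.
At (442, -4): z_contact = 37.0 + 0.3 + 214.97 = 252.2 ft.
Depth below ground = 279 − 252.2 = 27 ft.

27 ft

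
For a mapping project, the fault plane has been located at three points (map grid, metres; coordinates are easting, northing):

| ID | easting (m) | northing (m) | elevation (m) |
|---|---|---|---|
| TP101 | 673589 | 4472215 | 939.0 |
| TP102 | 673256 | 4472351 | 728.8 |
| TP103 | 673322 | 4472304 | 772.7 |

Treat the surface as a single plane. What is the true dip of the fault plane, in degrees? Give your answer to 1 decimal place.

Two edge vectors: TP101→TP102 = (-333, 136, -210.2), TP101→TP103 = (-267, 89, -166.3).
Normal n = (TP101→TP102) × (TP101→TP103) = (-3909, 745.5, 6675).
So ∂z/∂easting = −n_x/n_z = 0.58562 and ∂z/∂northing = −n_y/n_z = −0.11169.
Gradient magnitude |∇z| = √(a² + b²) = √(0.34295 + 0.01247) = 0.59617.
True dip = arctan(0.59617) = 30.8°, dipping toward W (azimuth ≈ 281°).

30.8°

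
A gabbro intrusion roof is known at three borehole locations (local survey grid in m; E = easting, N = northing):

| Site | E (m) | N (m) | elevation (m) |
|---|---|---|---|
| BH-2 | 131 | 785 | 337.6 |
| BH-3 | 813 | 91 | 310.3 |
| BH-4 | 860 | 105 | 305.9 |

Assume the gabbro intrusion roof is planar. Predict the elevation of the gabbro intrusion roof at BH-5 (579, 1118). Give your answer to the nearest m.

Let the plane be z = a·E + b·N + c.
BH-3−BH-2: 682a − 694b = −27.3;  BH-4−BH-2: 729a − 680b = −31.7.
Solving gives a = −0.08148, b = −0.04074.
Then c = 337.6 − a·131 − b·785 = 380.25.
At (579, 1118): z = −47.2 − 45.5 + 380.25 = 287.5 m.

288 m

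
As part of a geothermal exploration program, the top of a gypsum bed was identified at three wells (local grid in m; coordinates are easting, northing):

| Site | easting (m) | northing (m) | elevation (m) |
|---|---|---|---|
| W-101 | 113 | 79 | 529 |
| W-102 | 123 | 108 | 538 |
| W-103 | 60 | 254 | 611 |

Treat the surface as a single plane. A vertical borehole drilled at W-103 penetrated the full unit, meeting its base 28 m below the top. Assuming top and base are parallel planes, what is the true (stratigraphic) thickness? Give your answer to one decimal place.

Let the plane be z = a·easting + b·northing + c.
W-102−W-101: 10a + 29b = 9;  W-103−W-101: −53a + 175b = 82.
Solving gives a = −0.24430, b = 0.39458.
|∇z| = √(a²+b²) = 0.46409, so dip δ = arctan(0.46409) = 24.90°.
True thickness = vertical thickness × cos δ = 28 × cos 24.90° = 25.4 m.

25.4 m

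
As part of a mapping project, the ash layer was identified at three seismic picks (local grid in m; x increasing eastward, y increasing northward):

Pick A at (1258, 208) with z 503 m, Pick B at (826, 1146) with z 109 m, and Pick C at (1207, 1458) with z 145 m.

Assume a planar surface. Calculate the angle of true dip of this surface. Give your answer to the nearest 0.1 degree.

22.8°

Two edge vectors: Pick A→Pick B = (-432, 938, -394), Pick A→Pick C = (-51, 1250, -358).
Normal n = (Pick A→Pick B) × (Pick A→Pick C) = (156696, -134562, -492162).
So ∂z/∂x = −n_x/n_z = 0.31838 and ∂z/∂y = −n_y/n_z = −0.27341.
Gradient magnitude |∇z| = √(a² + b²) = √(0.10137 + 0.07475) = 0.41967.
True dip = arctan(0.41967) = 22.8°, dipping toward NW (azimuth ≈ 311°).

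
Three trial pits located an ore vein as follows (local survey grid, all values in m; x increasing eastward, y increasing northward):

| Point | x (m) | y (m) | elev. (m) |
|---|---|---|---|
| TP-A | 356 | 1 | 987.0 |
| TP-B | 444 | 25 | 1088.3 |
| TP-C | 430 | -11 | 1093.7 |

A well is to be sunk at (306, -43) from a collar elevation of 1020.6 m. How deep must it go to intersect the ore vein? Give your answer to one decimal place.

Let the plane be z = a·x + b·y + c.
TP-B−TP-A: 88a + 24b = 101.3;  TP-C−TP-A: 74a − 12b = 106.7.
Solving gives a = 1.33347, b = −0.66857.
Then c = 987 − a·356 − b·1 = 512.95.
At (306, -43): z_contact = 408.04 + 28.75 + 512.95 = 949.74 m.
Depth below ground = 1020.6 − 949.74 = 70.9 m.

70.9 m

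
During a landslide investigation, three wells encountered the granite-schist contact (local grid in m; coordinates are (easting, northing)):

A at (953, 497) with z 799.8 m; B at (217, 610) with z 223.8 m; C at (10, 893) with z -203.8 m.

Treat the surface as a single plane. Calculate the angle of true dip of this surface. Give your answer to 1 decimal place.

50.8°

Two edge vectors: A→B = (-736, 113, -576), A→C = (-943, 396, -1003.6).
Normal n = (A→B) × (A→C) = (114689.2, -195481.6, -184897).
So ∂z/∂E = −n_x/n_z = 0.62029 and ∂z/∂N = −n_y/n_z = −1.05725.
Gradient magnitude |∇z| = √(a² + b²) = √(0.38476 + 1.11777) = 1.22578.
True dip = arctan(1.22578) = 50.8°, dipping toward NNW (azimuth ≈ 330°).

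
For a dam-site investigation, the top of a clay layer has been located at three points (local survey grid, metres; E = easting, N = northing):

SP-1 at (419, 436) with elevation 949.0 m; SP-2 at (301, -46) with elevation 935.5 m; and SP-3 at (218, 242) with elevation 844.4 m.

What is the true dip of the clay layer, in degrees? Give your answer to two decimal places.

Two edge vectors: SP-1→SP-2 = (-118, -482, -13.5), SP-1→SP-3 = (-201, -194, -104.6).
Normal n = (SP-1→SP-2) × (SP-1→SP-3) = (47798.2, -9629.3, -73990).
So ∂z/∂E = −n_x/n_z = 0.64601 and ∂z/∂N = −n_y/n_z = −0.13014.
Gradient magnitude |∇z| = √(a² + b²) = √(0.41733 + 0.01694) = 0.65899.
True dip = arctan(0.65899) = 33.38°, dipping toward WNW (azimuth ≈ 281°).

33.38°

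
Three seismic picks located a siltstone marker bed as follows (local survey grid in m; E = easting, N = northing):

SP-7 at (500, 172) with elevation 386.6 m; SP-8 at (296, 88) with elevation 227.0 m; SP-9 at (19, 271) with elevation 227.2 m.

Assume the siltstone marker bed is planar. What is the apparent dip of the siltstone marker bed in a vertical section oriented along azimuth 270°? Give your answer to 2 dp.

25.72°

Let the plane be z = a·E + b·N + c.
SP-8−SP-7: −204a − 84b = −159.6;  SP-9−SP-7: −481a + 99b = −159.4.
Solving gives a = 0.48168, b = 0.73020.
Unit vector along 270° is (sin 270°, cos 270°) = (-1.0000, -0.0000).
Slope in that direction = a·(-1.0000) + b·(-0.0000) = −0.48168.
Apparent dip = arctan|0.48168| = 25.72° (true dip is 41.2°, so apparent ≤ true as expected).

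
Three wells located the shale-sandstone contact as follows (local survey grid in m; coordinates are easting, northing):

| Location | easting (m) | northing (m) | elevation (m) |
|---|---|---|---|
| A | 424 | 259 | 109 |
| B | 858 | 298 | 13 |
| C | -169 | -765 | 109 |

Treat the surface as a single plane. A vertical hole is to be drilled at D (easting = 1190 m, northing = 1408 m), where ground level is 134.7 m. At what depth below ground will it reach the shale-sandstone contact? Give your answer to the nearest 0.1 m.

Two edge vectors: A→B = (434, 39, -96), A→C = (-593, -1024, 0).
Normal n = (A→B) × (A→C) = (-98304, 56928, -421289).
So ∂z/∂easting = −n_x/n_z = −0.233341 and ∂z/∂northing = −n_y/n_z = 0.135128.
Intercept c from A: 109 + 98.94 − 35.00 = 172.94.
At (1190, 1408): z_contact = −277.68 + 190.26 + 172.94 = 85.52 m.
Depth below ground = 134.7 − 85.52 = 49.2 m.

49.2 m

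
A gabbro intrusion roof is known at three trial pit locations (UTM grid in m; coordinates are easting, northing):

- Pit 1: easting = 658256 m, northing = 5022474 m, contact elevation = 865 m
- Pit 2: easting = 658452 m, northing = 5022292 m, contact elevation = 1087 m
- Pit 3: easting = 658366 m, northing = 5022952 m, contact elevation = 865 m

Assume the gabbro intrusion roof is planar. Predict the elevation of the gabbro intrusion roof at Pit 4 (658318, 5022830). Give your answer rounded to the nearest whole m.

846 m

Let the plane be z = a·easting + b·northing + c.
Pit 2−Pit 1: 196a − 182b = 222;  Pit 3−Pit 1: 110a + 478b = 0.
Solving gives a = 0.93323249, b = −0.21476061.
Then c = 865 − a·658256 − b·5022474 = 465188.72.
At (658318, 5022830): z = 614363.7 − 1078706.1 + 465188.72 = 846.4 m.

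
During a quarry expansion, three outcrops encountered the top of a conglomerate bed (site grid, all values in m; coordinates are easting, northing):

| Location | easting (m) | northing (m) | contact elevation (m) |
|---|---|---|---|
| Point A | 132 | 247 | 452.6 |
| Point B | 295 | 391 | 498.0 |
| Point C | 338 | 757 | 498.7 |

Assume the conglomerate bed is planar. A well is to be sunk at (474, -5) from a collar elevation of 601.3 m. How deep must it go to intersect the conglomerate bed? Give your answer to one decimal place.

34.4 m

Two edge vectors: Point A→Point B = (163, 144, 45.4), Point A→Point C = (206, 510, 46.1).
Normal n = (Point A→Point B) × (Point A→Point C) = (-16515.6, 1838.1, 53466).
So ∂z/∂easting = −n_x/n_z = 0.30890 and ∂z/∂northing = −n_y/n_z = −0.03438.
Intercept c from Point A: 452.6 − 40.77 + 8.49 = 420.32.
At (474, -5): z_contact = 146.42 + 0.17 + 420.32 = 566.91 m.
Depth below ground = 601.3 − 566.91 = 34.4 m.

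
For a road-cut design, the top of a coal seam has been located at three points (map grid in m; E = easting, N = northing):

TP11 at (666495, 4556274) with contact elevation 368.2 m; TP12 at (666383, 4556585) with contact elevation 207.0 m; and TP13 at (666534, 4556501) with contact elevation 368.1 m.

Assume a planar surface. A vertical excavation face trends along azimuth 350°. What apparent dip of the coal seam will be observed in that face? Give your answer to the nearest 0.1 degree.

Two edge vectors: TP11→TP12 = (-112, 311, -161.2), TP11→TP13 = (39, 227, -0.1).
Normal n = (TP11→TP12) × (TP11→TP13) = (36561.3, -6298, -37553).
So ∂z/∂E = −n_x/n_z = 0.97359 and ∂z/∂N = −n_y/n_z = −0.16771.
Unit vector along 350° is (sin 350°, cos 350°) = (-0.1736, 0.9848).
Slope in that direction = a·(-0.1736) + b·(0.9848) = −0.33422.
Apparent dip = arctan|0.33422| = 18.5° (true dip is 44.7°, so apparent ≤ true as expected).

18.5°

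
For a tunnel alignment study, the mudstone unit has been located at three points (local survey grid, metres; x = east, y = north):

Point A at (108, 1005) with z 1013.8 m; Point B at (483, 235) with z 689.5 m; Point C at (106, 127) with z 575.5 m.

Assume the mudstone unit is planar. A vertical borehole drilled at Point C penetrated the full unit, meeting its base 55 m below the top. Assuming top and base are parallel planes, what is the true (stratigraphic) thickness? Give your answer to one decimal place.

48.7 m

Two edge vectors: Point A→Point B = (375, -770, -324.3), Point A→Point C = (-2, -878, -438.3).
Normal n = (Point A→Point B) × (Point A→Point C) = (52755.6, 165011.1, -330790).
So ∂z/∂x = −n_x/n_z = 0.15948 and ∂z/∂y = −n_y/n_z = 0.49884.
|∇z| = √(a²+b²) = 0.52371, so dip δ = arctan(0.52371) = 27.64°.
True thickness = vertical thickness × cos δ = 55 × cos 27.64° = 48.7 m.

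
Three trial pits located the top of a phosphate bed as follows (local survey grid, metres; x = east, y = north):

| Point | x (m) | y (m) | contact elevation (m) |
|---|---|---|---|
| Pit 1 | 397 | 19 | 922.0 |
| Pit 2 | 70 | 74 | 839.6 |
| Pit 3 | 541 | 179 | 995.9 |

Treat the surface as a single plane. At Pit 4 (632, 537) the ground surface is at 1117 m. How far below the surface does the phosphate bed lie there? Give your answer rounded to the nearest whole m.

Let the plane be z = a·x + b·y + c.
Pit 2−Pit 1: −327a + 55b = −82.4;  Pit 3−Pit 1: 144a + 160b = 73.9.
Solving gives a = 0.28633, b = 0.20418.
Then c = 922 − a·397 − b·19 = 804.45.
At (632, 537): z_contact = 181.0 + 109.6 + 804.45 = 1095.1 m.
Depth below ground = 1117 − 1095.1 = 22 m.

22 m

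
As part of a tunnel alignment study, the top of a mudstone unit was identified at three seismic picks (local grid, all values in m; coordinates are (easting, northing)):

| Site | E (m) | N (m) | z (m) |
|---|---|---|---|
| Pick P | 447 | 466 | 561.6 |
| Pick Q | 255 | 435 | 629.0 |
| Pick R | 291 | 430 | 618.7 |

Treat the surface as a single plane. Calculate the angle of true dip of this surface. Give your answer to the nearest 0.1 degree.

Let the plane be z = a·E + b·N + c.
Pick Q−Pick P: −192a − 31b = 67.4;  Pick R−Pick P: −156a − 36b = 57.1.
Solving gives a = −0.31614, b = −0.21618.
Gradient magnitude |∇z| = √(a² + b²) = √(0.09994 + 0.04674) = 0.38299.
True dip = arctan(0.38299) = 21.0°, dipping toward NE (azimuth ≈ 056°).

21.0°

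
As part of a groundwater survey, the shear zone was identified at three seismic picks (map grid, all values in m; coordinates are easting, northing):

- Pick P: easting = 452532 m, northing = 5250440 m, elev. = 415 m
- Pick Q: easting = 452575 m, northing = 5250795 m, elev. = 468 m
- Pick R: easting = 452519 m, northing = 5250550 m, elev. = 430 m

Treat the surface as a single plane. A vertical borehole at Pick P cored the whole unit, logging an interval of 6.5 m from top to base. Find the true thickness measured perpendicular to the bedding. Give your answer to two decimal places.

6.43 m

Two edge vectors: Pick P→Pick Q = (43, 355, 53), Pick P→Pick R = (-13, 110, 15).
Normal n = (Pick P→Pick Q) × (Pick P→Pick R) = (-505, -1334, 9345).
So ∂z/∂easting = −n_x/n_z = 0.05404 and ∂z/∂northing = −n_y/n_z = 0.14275.
|∇z| = √(a²+b²) = 0.15264, so dip δ = arctan(0.15264) = 8.68°.
True thickness = vertical thickness × cos δ = 6.5 × cos 8.68° = 6.43 m.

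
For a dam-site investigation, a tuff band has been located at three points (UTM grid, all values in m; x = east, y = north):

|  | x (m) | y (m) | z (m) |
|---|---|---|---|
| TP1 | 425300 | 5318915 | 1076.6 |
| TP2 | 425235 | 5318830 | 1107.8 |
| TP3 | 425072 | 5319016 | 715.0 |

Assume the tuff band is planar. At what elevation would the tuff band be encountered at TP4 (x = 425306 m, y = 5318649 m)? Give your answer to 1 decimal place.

Two edge vectors: TP1→TP2 = (-65, -85, 31.2), TP1→TP3 = (-228, 101, -361.6).
Normal n = (TP1→TP2) × (TP1→TP3) = (27584.8, -30617.6, -25945).
So ∂z/∂x = −n_x/n_z = 1.063202929 and ∂z/∂y = −n_y/n_z = −1.180096358.
Intercept c from TP1: 1076.6 − 452180.21 + 6276832.22 = 5825728.61.
At (425306, 5318649): z = 452186.6 − 6276518.3 + 5825728.61 = 1396.9 m.

1396.9 m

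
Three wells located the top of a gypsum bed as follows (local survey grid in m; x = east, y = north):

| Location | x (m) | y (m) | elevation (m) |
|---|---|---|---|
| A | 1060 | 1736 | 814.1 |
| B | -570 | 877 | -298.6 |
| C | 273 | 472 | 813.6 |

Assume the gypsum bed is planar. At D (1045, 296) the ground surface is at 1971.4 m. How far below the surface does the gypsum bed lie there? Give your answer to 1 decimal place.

262.4 m

Two edge vectors: A→B = (-1630, -859, -1112.7), A→C = (-787, -1264, -0.5).
Normal n = (A→B) × (A→C) = (-1406023.3, 874879.9, 1384287).
So ∂z/∂x = −n_x/n_z = 1.015702 and ∂z/∂y = −n_y/n_z = −0.632008.
Intercept c from A: 814.1 − 1076.64 + 1097.17 = 834.62.
At (1045, 296): z_contact = 1061.41 − 187.07 + 834.62 = 1708.96 m.
Depth below ground = 1971.4 − 1708.96 = 262.4 m.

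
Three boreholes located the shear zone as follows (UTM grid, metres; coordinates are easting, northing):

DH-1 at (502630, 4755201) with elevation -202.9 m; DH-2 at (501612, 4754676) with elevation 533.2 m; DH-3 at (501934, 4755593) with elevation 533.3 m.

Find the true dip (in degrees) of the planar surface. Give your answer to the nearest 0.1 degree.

43.1°

Let the plane be z = a·easting + b·northing + c.
DH-2−DH-1: −1018a − 525b = 736.1;  DH-3−DH-1: −696a + 392b = 736.2.
Solving gives a = −0.88305, b = 0.31019.
Gradient magnitude |∇z| = √(a² + b²) = √(0.77978 + 0.09622) = 0.93595.
True dip = arctan(0.93595) = 43.1°, dipping toward ESE (azimuth ≈ 109°).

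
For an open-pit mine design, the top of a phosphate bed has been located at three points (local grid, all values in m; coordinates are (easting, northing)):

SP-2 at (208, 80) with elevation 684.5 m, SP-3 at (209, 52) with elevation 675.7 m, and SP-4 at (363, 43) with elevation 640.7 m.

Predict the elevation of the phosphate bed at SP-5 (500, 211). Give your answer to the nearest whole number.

Two edge vectors: SP-2→SP-3 = (1, -28, -8.8), SP-2→SP-4 = (155, -37, -43.8).
Normal n = (SP-2→SP-3) × (SP-2→SP-4) = (900.8, -1320.2, 4303).
So ∂z/∂E = −n_x/n_z = −0.20934 and ∂z/∂N = −n_y/n_z = 0.30681.
Intercept c from SP-2: 684.5 + 43.54 − 24.54 = 703.50.
At (500, 211): z = −104.7 + 64.7 + 703.50 = 663.6 m.

664 m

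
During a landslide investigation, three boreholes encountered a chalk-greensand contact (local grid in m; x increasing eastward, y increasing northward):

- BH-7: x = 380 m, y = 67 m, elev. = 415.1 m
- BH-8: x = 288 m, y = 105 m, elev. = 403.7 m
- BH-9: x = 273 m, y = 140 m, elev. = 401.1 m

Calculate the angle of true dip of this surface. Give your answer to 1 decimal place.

Let the plane be z = a·x + b·y + c.
BH-8−BH-7: −92a + 38b = −11.4;  BH-9−BH-7: −107a + 73b = −14.
Solving gives a = 0.11328, b = −0.02574.
Gradient magnitude |∇z| = √(a² + b²) = √(0.01283 + 0.00066) = 0.11617.
True dip = arctan(0.11617) = 6.6°, dipping toward WNW (azimuth ≈ 283°).

6.6°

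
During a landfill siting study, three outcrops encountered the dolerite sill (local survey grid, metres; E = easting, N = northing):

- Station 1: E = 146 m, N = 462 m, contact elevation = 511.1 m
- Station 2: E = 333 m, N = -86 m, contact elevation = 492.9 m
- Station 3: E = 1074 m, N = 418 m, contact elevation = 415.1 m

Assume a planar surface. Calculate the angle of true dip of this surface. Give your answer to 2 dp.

5.91°

Two edge vectors: Station 1→Station 2 = (187, -548, -18.2), Station 1→Station 3 = (928, -44, -96).
Normal n = (Station 1→Station 2) × (Station 1→Station 3) = (51807.2, 1062.4, 500316).
So ∂z/∂E = −n_x/n_z = −0.10355 and ∂z/∂N = −n_y/n_z = −0.00212.
Gradient magnitude |∇z| = √(a² + b²) = √(0.01072 + 0.00000) = 0.10357.
True dip = arctan(0.10357) = 5.91°, dipping toward E (azimuth ≈ 089°).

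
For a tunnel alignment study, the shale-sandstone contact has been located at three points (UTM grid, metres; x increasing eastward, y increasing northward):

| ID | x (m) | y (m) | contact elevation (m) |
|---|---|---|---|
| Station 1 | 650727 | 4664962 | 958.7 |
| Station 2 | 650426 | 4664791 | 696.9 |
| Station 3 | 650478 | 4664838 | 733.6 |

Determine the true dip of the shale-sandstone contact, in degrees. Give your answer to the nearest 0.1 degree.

51.3°

Let the plane be z = a·x + b·y + c.
Station 2−Station 1: −301a − 171b = −261.8;  Station 3−Station 1: −249a − 124b = −225.1.
Solving gives a = 1.14727, b = −0.48847.
Gradient magnitude |∇z| = √(a² + b²) = √(1.31623 + 0.23860) = 1.24693.
True dip = arctan(1.24693) = 51.3°, dipping toward WNW (azimuth ≈ 293°).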